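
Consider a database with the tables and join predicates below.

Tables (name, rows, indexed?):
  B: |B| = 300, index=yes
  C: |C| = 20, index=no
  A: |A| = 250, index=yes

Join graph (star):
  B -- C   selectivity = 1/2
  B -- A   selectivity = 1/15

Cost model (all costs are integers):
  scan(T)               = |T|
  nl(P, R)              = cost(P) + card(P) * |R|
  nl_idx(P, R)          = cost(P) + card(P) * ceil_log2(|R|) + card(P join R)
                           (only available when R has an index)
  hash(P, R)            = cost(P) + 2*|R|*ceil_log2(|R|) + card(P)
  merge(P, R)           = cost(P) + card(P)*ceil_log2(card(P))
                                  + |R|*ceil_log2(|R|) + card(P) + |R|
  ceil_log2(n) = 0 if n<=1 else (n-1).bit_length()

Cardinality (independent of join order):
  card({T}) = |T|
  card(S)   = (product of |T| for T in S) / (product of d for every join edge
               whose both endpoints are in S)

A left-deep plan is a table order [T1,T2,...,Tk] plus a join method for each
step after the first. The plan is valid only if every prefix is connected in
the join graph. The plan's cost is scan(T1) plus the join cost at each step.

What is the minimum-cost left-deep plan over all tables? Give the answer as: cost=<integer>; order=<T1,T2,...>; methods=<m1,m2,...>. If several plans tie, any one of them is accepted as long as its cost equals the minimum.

cost=7800; order=B,C,A; methods=hash,hash

Selinger DP (subsets sized 1..n):
  {B}: scan cost=300, card=300
  {C}: scan cost=20, card=20
  {A}: scan cost=250, card=250
  {BC}: card=3000; try (C,hash)→800, (B,merge)→3140, (B,nl_idx)→3200, (C,merge)→3420, (B,hash)→5440, (B,nl)→6020 …(+1); best=800 via (C,hash)
  {AB}: card=5000; try (A,hash)→4600, (B,merge)→5500, (A,merge)→5550, (B,hash)→5900, (B,nl_idx)→7500, (A,nl_idx)→7700 …(+2); best=4600 via (A,hash)
  {ABC}: card=50000; try (A,hash)→7800, (C,hash)→9800, (A,merge)→42050, (C,merge)→74720, (A,nl_idx)→74800, (C,nl)→104600 …(+1); best=7800 via (A,hash)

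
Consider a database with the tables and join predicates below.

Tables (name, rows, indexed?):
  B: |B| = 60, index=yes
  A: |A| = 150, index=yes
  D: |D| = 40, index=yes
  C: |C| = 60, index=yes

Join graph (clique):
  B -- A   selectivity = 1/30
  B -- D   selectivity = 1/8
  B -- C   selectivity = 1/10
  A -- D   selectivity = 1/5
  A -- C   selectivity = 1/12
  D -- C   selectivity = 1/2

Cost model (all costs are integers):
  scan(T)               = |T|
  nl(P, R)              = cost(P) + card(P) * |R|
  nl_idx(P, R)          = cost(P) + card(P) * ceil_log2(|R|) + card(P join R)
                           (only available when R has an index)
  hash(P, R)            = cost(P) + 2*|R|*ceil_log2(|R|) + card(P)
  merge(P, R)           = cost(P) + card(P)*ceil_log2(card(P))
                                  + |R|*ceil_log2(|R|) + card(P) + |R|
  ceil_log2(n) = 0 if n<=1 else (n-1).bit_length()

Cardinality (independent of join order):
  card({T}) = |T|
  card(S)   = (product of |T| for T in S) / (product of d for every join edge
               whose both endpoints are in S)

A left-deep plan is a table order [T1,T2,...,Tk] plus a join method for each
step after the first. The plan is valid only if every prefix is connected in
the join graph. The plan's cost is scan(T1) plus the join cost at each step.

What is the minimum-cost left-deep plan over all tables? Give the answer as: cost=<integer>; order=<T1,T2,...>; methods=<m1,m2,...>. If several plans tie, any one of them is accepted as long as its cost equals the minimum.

Selinger DP (subsets sized 1..n):
  {B}: scan cost=60, card=60
  {A}: scan cost=150, card=150
  {D}: scan cost=40, card=40
  {C}: scan cost=60, card=60
  {AB}: card=300; try (A,nl_idx)→840, (B,hash)→1020, (B,nl_idx)→1350, (A,merge)→1830, (B,merge)→1920, (A,hash)→2520 …(+2); best=840 via (A,nl_idx)
  {BD}: card=300; try (B,nl_idx)→580, (D,hash)→600, (D,nl_idx)→720, (B,merge)→740, (D,merge)→760, (B,hash)→800 …(+2); best=580 via (B,nl_idx)
  {BC}: card=360; try (C,nl_idx)→780, (B,nl_idx)→780, (C,hash)→840, (B,hash)→840, (C,merge)→900, (B,merge)→900 …(+2); best=780 via (C,nl_idx)
  {AD}: card=1200; try (D,hash)→780, (A,nl_idx)→1560, (A,merge)→1670, (D,merge)→1780, (D,nl_idx)→2250, (A,hash)→2480 …(+2); best=780 via (D,hash)
  {AC}: card=750; try (C,hash)→1020, (A,nl_idx)→1290, (C,nl_idx)→1800, (A,merge)→1830, (C,merge)→1920, (A,hash)→2520 …(+2); best=1020 via (C,hash)
  {CD}: card=1200; try (D,hash)→600, (C,merge)→740, (D,merge)→760, (C,hash)→800, (C,nl_idx)→1480, (D,nl_idx)→1620 …(+2); best=600 via (D,hash)
  {ABD}: card=300; try (D,hash)→1620, (B,hash)→2700, (D,nl_idx)→2940, (A,hash)→3280, (A,nl_idx)→3280, (D,merge)→4120 …(+6); best=1620 via (D,hash)
  {ABC}: card=150; try (C,hash)→1860, (B,hash)→2490, (C,nl_idx)→2790, (A,hash)→3540, (A,nl_idx)→3810, (C,merge)→4260 …(+6); best=1860 via (C,hash)
  {BCD}: card=900; try (C,hash)→1600, (D,hash)→1620, (B,hash)→2520, (C,nl_idx)→3280, (D,nl_idx)→3840, (C,merge)→4000 …(+6); best=1600 via (C,hash)
  {ACD}: card=3000; try (D,hash)→2250, (C,hash)→2700, (A,hash)→4200, (D,nl_idx)→8520, (D,merge)→9550, (C,nl_idx)→10980 …(+6); best=2250 via (D,hash)
  {ABCD}: card=75; try (D,hash)→2490, (C,hash)→2640, (D,nl_idx)→2835, (D,merge)→3490, (C,nl_idx)→3495, (A,hash)→4900 …(+10); best=2490 via (D,hash)

cost=2490; order=B,A,C,D; methods=nl_idx,hash,hash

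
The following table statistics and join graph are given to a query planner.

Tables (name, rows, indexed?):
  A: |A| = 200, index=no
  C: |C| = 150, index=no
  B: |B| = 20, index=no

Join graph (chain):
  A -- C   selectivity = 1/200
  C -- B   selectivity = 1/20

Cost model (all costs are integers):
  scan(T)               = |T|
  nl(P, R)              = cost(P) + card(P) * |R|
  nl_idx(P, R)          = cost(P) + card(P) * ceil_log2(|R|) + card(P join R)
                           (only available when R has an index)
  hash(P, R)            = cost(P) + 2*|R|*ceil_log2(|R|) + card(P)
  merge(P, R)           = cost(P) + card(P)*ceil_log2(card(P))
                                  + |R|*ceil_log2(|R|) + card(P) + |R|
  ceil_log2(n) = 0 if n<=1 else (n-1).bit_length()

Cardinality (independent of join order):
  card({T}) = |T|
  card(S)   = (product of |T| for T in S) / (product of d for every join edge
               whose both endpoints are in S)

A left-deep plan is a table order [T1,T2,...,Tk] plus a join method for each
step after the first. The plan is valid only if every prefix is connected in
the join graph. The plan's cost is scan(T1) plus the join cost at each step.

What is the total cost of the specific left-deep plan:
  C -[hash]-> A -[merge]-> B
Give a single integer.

step 1: scan C: cost=150, card=150
step 2: join A via hash
    card(P join A) = 150*200/(200) = 150
    cost = 150 + 2*200*8 + 150 = 3500
step 3: join B via merge
    card(P join B) = 150*20/(20) = 150
    cost = 3500 + 150*8 + 20*5 + 150 + 20 = 4970

4970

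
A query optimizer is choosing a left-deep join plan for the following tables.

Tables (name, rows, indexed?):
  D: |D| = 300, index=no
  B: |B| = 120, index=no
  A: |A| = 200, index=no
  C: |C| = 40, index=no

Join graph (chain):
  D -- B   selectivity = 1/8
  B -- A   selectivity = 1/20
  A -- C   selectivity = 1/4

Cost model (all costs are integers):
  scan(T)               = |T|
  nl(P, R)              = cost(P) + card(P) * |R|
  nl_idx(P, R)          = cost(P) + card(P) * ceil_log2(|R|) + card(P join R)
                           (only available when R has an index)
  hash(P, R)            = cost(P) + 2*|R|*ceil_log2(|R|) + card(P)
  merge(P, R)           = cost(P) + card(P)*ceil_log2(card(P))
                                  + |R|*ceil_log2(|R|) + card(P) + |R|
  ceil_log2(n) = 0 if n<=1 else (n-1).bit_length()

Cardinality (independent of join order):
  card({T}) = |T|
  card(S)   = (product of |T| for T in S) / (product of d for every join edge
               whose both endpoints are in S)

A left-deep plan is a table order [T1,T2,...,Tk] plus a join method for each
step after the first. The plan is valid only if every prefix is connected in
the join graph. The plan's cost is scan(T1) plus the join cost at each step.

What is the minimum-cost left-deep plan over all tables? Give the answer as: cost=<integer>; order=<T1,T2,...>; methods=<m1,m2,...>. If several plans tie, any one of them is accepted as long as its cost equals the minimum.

Selinger DP (subsets sized 1..n):
  {D}: scan cost=300, card=300
  {B}: scan cost=120, card=120
  {A}: scan cost=200, card=200
  {C}: scan cost=40, card=40
  {BD}: card=4500; try (B,hash)→2280, (D,merge)→4080, (B,merge)→4260, (D,hash)→5640, (D,nl)→36120, (B,nl)→36300; best=2280 via (B,hash)
  {AB}: card=1200; try (B,hash)→2080, (A,merge)→2880, (B,merge)→2960, (A,hash)→3440, (A,nl)→24120, (B,nl)→24200; best=2080 via (B,hash)
  {AC}: card=2000; try (C,hash)→880, (A,merge)→2120, (C,merge)→2280, (A,hash)→3280, (A,nl)→8040, (C,nl)→8200; best=880 via (C,hash)
  {ABD}: card=45000; try (D,hash)→8680, (A,hash)→9980, (D,merge)→19480, (A,merge)→67080, (D,nl)→362080, (A,nl)→902280; best=8680 via (D,hash)
  {ABC}: card=12000; try (C,hash)→3760, (B,hash)→4560, (C,merge)→16760, (B,merge)→25840, (C,nl)→50080, (B,nl)→240880; best=3760 via (C,hash)
  {ABCD}: card=450000; try (D,hash)→21160, (C,hash)→54160, (D,merge)→186760, (C,merge)→773960, (C,nl)→1808680, (D,nl)→3603760; best=21160 via (D,hash)

cost=21160; order=A,B,C,D; methods=hash,hash,hash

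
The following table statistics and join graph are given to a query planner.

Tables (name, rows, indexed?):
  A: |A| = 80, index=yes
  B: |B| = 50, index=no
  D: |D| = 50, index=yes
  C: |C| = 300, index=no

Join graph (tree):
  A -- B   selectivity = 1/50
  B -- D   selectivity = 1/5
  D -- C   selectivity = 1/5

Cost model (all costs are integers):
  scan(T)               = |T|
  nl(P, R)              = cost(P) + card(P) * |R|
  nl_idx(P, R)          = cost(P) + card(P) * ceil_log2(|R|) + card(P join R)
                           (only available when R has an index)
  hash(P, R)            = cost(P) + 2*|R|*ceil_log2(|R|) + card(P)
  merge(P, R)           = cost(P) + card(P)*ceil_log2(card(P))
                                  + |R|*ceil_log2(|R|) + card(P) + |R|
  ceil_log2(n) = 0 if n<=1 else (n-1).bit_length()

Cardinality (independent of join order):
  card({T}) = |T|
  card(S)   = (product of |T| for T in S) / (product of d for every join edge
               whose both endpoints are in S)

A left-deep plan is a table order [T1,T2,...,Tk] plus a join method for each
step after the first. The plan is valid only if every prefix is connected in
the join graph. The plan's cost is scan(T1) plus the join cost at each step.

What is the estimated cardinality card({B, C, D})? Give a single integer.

30000

Tables in S: B(50), C(300), D(50)
Edges inside S: B-D(d=5), D-C(d=5)
numerator = 50 * 300 * 50 = 750000
denominator = 5 * 5 = 25
card(S) = 750000 / 25 = 30000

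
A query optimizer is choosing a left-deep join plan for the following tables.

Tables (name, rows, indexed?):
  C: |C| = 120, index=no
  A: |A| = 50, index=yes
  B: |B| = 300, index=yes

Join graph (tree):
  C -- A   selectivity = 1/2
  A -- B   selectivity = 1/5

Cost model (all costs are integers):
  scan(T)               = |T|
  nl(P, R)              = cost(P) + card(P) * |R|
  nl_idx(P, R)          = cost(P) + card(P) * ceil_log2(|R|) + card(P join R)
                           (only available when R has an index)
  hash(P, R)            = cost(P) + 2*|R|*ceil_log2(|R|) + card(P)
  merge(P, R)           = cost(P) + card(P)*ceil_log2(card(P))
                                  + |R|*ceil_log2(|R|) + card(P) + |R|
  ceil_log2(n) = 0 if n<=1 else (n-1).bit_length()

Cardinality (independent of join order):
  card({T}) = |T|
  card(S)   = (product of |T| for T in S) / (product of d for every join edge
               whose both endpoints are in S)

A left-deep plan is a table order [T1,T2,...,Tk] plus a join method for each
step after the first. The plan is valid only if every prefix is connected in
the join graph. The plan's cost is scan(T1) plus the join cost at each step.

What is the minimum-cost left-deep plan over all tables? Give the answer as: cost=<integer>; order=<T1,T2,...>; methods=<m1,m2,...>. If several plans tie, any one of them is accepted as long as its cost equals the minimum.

Selinger DP (subsets sized 1..n):
  {C}: scan cost=120, card=120
  {A}: scan cost=50, card=50
  {B}: scan cost=300, card=300
  {AC}: card=3000; try (A,hash)→840, (C,merge)→1360, (A,merge)→1430, (C,hash)→1780, (A,nl_idx)→3840, (C,nl)→6050 …(+1); best=840 via (A,hash)
  {AB}: card=3000; try (A,hash)→1200, (B,merge)→3400, (B,nl_idx)→3500, (A,merge)→3650, (A,nl_idx)→5100, (B,hash)→5500 …(+2); best=1200 via (A,hash)
  {ABC}: card=180000; try (C,hash)→5880, (B,hash)→9240, (C,merge)→41160, (B,merge)→42840, (B,nl_idx)→207840, (C,nl)→361200 …(+1); best=5880 via (C,hash)

cost=5880; order=B,A,C; methods=hash,hash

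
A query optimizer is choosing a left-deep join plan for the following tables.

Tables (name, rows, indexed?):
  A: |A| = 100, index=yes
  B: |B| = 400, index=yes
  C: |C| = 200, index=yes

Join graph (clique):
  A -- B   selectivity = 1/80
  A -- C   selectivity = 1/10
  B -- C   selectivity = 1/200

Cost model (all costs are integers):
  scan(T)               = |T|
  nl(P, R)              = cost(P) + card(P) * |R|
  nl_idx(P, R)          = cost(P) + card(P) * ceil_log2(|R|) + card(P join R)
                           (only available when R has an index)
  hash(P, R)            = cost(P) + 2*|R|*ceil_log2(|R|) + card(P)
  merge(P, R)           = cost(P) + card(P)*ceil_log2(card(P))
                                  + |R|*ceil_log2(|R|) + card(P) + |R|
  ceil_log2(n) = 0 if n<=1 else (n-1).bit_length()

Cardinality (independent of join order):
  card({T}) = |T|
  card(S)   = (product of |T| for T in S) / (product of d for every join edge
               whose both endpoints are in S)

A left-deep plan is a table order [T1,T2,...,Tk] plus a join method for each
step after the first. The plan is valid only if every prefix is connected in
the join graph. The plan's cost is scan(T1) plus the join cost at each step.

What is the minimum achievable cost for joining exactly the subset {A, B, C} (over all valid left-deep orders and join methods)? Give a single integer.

4200

Selinger DP over subsets of {A,B,C}:
  {A}: scan cost=100, card=100
  {B}: scan cost=400, card=400
  {C}: scan cost=200, card=200
  {AB}: card=500; try (B,nl_idx)→1500, (A,hash)→2200, (A,nl_idx)→3700, (B,merge)→4900, (A,merge)→5200, (B,hash)→7400 …(+2); best=1500 via (B,nl_idx)
  {AC}: card=2000; try (A,hash)→1800, (C,merge)→2700, (A,merge)→2800, (C,nl_idx)→2900, (C,hash)→3400, (A,nl_idx)→3600 …(+2); best=1800 via (A,hash)
  {BC}: card=400; try (B,nl_idx)→2400, (C,hash)→4000, (C,nl_idx)→4000, (B,merge)→6000, (C,merge)→6200, (B,hash)→7600 …(+2); best=2400 via (B,nl_idx)
  {ABC}: card=50; try (A,hash)→4200, (C,hash)→5200, (A,nl_idx)→5250, (C,nl_idx)→5550, (A,merge)→7200, (C,merge)→8300 …(+6); best=4200 via (A,hash)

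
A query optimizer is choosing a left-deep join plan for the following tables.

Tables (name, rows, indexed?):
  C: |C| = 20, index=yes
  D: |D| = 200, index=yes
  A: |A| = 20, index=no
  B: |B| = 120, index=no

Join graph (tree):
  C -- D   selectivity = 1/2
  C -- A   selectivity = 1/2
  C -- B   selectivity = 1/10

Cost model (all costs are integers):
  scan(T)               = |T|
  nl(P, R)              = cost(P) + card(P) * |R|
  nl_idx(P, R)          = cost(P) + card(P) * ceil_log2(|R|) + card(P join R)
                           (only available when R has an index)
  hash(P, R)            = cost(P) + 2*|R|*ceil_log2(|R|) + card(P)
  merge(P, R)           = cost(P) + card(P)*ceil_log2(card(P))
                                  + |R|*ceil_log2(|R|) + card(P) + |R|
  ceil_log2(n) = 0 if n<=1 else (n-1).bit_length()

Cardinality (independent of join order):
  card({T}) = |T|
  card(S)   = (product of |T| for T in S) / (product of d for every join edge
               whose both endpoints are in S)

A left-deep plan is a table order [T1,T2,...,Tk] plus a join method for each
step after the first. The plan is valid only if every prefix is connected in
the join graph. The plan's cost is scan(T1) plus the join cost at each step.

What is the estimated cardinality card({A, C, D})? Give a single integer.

20000

Tables in S: A(20), C(20), D(200)
Edges inside S: C-D(d=2), C-A(d=2)
numerator = 20 * 20 * 200 = 80000
denominator = 2 * 2 = 4
card(S) = 80000 / 4 = 20000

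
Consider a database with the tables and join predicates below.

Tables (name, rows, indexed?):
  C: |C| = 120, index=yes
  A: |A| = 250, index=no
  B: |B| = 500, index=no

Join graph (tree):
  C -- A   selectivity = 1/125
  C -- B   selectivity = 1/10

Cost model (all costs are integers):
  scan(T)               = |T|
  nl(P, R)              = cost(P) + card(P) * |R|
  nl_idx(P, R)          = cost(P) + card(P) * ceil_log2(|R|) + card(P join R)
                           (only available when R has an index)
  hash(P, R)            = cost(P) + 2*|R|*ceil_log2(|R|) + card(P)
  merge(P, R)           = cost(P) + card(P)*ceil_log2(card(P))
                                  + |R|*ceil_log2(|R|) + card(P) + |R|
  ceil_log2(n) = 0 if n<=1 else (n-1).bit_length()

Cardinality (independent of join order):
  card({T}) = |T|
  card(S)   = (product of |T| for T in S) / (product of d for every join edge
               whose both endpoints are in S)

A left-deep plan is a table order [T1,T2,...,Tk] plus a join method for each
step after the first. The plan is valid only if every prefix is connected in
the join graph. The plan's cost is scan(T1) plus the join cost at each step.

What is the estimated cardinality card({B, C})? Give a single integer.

Tables in S: B(500), C(120)
Edges inside S: C-B(d=10)
numerator = 500 * 120 = 60000
denominator = 10 = 10
card(S) = 60000 / 10 = 6000

6000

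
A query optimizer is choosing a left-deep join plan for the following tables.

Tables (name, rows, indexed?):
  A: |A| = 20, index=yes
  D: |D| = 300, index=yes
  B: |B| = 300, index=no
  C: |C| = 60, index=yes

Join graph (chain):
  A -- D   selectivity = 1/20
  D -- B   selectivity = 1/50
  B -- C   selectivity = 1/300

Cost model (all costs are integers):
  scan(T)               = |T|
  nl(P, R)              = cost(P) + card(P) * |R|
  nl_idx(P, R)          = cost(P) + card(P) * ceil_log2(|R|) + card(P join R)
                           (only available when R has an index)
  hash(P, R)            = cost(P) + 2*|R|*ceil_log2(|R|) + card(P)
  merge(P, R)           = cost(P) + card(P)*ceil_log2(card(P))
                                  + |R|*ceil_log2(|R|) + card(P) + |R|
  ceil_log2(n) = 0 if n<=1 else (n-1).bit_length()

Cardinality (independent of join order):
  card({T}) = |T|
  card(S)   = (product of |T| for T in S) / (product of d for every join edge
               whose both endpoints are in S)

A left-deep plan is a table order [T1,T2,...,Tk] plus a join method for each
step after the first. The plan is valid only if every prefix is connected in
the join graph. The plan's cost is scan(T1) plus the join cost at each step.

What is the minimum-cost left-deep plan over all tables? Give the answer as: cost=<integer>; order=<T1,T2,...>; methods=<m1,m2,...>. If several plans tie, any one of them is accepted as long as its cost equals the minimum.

cost=2780; order=B,C,D,A; methods=hash,nl_idx,hash

Selinger DP (subsets sized 1..n):
  {A}: scan cost=20, card=20
  {D}: scan cost=300, card=300
  {B}: scan cost=300, card=300
  {C}: scan cost=60, card=60
  {AD}: card=300; try (D,nl_idx)→500, (A,hash)→800, (A,nl_idx)→2100, (D,merge)→3140, (A,merge)→3420, (D,hash)→5440 …(+2); best=500 via (D,nl_idx)
  {BD}: card=1800; try (D,nl_idx)→4800, (D,hash)→6000, (B,hash)→6000, (D,merge)→6300, (B,merge)→6300, (D,nl)→90300 …(+1); best=4800 via (D,nl_idx)
  {BC}: card=60; try (C,hash)→1320, (C,nl_idx)→2160, (B,merge)→3480, (C,merge)→3720, (B,hash)→5520, (B,nl)→18060 …(+1); best=1320 via (C,hash)
  {ABD}: card=1800; try (B,hash)→6200, (B,merge)→6500, (A,hash)→6800, (A,nl_idx)→15600, (A,merge)→26520, (A,nl)→40800 …(+1); best=6200 via (B,hash)
  {BCD}: card=360; try (D,nl_idx)→2220, (D,merge)→4740, (D,hash)→6780, (C,hash)→7320, (C,nl_idx)→15960, (D,nl)→19320 …(+2); best=2220 via (D,nl_idx)
  {ABCD}: card=360; try (A,hash)→2780, (A,nl_idx)→4380, (A,merge)→5940, (C,hash)→8720, (A,nl)→9420, (C,nl_idx)→17360 …(+2); best=2780 via (A,hash)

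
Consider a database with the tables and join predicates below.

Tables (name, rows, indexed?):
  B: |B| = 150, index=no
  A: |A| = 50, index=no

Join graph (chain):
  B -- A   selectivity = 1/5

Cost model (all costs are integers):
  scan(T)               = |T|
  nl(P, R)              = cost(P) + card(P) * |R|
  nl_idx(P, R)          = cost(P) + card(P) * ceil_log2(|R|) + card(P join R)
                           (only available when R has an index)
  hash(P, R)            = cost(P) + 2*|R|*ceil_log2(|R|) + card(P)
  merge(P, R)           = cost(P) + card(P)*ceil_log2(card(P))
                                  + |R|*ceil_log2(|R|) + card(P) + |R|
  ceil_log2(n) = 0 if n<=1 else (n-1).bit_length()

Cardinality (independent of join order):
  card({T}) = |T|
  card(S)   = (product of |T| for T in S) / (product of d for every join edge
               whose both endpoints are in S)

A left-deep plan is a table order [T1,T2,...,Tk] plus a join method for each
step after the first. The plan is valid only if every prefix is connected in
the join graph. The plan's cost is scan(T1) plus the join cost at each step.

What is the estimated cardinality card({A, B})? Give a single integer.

1500

Tables in S: A(50), B(150)
Edges inside S: B-A(d=5)
numerator = 50 * 150 = 7500
denominator = 5 = 5
card(S) = 7500 / 5 = 1500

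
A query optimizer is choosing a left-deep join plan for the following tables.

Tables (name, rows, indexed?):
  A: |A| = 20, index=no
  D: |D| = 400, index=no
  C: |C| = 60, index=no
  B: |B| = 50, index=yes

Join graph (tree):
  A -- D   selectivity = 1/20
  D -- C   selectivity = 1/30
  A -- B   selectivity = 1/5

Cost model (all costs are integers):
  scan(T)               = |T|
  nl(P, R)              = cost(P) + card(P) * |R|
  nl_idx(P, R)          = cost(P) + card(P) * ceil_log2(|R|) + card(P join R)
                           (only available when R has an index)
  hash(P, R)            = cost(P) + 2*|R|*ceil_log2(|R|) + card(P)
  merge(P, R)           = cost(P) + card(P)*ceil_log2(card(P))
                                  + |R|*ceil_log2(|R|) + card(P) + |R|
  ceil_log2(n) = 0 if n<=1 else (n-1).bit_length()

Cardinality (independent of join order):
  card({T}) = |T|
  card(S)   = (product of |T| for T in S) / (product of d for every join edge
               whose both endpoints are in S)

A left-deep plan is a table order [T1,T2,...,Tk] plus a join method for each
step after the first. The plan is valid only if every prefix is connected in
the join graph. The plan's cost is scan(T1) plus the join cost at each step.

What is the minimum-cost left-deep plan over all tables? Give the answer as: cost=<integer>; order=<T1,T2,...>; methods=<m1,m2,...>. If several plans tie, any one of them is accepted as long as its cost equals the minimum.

Selinger DP (subsets sized 1..n):
  {A}: scan cost=20, card=20
  {D}: scan cost=400, card=400
  {C}: scan cost=60, card=60
  {B}: scan cost=50, card=50
  {AD}: card=400; try (A,hash)→1000, (D,merge)→4140, (A,merge)→4520, (D,hash)→7240, (D,nl)→8020, (A,nl)→8400; best=1000 via (A,hash)
  {AB}: card=200; try (A,hash)→300, (B,nl_idx)→340, (B,merge)→490, (A,merge)→520, (B,hash)→640, (B,nl)→1020 …(+1); best=300 via (A,hash)
  {CD}: card=800; try (C,hash)→1520, (D,merge)→4480, (C,merge)→4820, (D,hash)→7320, (D,nl)→24060, (C,nl)→24400; best=1520 via (C,hash)
  {ACD}: card=800; try (C,hash)→2120, (A,hash)→2520, (C,merge)→5420, (A,merge)→10440, (A,nl)→17520, (C,nl)→25000; best=2120 via (C,hash)
  {ABD}: card=4000; try (B,hash)→2000, (B,merge)→5350, (D,merge)→6100, (B,nl_idx)→7400, (D,hash)→7700, (B,nl)→21000 …(+1); best=2000 via (B,hash)
  {ABCD}: card=8000; try (B,hash)→3520, (C,hash)→6720, (B,merge)→11270, (B,nl_idx)→14920, (B,nl)→42120, (C,merge)→54420 …(+1); best=3520 via (B,hash)

cost=3520; order=D,A,C,B; methods=hash,hash,hash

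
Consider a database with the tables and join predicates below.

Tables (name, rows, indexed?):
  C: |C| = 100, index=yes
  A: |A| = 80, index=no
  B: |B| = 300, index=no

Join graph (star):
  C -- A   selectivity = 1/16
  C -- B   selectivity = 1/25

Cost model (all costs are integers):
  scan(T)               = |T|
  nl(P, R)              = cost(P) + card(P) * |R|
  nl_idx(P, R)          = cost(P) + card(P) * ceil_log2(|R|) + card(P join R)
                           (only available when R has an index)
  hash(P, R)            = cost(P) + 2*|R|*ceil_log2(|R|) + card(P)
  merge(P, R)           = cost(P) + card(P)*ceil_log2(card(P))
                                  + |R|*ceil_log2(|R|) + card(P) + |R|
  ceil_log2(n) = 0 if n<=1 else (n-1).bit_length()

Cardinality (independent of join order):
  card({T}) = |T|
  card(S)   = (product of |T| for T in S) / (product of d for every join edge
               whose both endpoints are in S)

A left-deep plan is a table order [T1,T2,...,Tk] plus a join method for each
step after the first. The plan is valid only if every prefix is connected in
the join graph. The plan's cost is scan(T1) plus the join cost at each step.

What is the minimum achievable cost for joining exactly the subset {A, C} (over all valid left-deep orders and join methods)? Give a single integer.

1140

Selinger DP over subsets of {A,C}:
  {C}: scan cost=100, card=100
  {A}: scan cost=80, card=80
  {AC}: card=500; try (C,nl_idx)→1140, (A,hash)→1320, (C,merge)→1520, (A,merge)→1540, (C,hash)→1560, (C,nl)→8080 …(+1); best=1140 via (C,nl_idx)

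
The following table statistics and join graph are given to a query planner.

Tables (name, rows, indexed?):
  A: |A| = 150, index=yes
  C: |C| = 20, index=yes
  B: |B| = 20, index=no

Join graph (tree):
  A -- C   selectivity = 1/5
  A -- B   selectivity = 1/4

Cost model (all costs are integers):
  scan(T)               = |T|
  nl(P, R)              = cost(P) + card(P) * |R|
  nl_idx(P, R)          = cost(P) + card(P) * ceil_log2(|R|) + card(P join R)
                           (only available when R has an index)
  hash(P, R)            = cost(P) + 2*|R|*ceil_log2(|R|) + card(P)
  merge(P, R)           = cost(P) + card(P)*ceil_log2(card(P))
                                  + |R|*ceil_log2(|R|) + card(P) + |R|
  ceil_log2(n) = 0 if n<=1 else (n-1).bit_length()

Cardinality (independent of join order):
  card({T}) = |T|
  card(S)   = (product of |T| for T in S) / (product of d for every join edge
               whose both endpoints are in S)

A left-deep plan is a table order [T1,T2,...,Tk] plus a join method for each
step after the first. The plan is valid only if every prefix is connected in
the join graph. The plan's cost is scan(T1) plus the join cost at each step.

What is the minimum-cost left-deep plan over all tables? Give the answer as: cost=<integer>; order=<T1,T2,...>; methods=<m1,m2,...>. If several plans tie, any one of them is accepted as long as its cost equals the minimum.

cost=1300; order=A,C,B; methods=hash,hash

Selinger DP (subsets sized 1..n):
  {A}: scan cost=150, card=150
  {C}: scan cost=20, card=20
  {B}: scan cost=20, card=20
  {AC}: card=600; try (C,hash)→500, (A,nl_idx)→780, (A,merge)→1490, (C,nl_idx)→1500, (C,merge)→1620, (A,hash)→2440 …(+2); best=500 via (C,hash)
  {AB}: card=750; try (B,hash)→500, (A,nl_idx)→930, (A,merge)→1490, (B,merge)→1620, (A,hash)→2440, (A,nl)→3020 …(+1); best=500 via (B,hash)
  {ABC}: card=3000; try (B,hash)→1300, (C,hash)→1450, (B,merge)→7220, (C,nl_idx)→7250, (C,merge)→8870, (B,nl)→12500 …(+1); best=1300 via (B,hash)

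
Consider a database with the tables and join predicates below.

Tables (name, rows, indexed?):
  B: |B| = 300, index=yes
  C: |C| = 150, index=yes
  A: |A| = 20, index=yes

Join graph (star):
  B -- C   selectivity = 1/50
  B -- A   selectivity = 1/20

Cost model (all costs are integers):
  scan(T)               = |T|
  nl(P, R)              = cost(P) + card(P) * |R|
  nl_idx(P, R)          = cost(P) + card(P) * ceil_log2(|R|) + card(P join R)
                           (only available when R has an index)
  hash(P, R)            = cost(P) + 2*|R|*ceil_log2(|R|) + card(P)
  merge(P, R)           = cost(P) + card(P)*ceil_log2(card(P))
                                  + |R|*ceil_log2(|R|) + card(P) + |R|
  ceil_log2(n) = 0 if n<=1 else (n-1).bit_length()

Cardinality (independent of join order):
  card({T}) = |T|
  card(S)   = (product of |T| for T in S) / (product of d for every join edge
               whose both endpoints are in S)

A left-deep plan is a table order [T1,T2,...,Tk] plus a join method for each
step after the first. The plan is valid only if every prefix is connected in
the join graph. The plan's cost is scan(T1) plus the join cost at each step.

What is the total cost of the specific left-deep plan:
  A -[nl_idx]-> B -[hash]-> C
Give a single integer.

3200

step 1: scan A: cost=20, card=20
step 2: join B via nl_idx
    card(P join B) = 20*300/(20) = 300
    cost = 20 + 20*9 + 300 = 500
step 3: join C via hash
    card(P join C) = 300*150/(50) = 900
    cost = 500 + 2*150*8 + 300 = 3200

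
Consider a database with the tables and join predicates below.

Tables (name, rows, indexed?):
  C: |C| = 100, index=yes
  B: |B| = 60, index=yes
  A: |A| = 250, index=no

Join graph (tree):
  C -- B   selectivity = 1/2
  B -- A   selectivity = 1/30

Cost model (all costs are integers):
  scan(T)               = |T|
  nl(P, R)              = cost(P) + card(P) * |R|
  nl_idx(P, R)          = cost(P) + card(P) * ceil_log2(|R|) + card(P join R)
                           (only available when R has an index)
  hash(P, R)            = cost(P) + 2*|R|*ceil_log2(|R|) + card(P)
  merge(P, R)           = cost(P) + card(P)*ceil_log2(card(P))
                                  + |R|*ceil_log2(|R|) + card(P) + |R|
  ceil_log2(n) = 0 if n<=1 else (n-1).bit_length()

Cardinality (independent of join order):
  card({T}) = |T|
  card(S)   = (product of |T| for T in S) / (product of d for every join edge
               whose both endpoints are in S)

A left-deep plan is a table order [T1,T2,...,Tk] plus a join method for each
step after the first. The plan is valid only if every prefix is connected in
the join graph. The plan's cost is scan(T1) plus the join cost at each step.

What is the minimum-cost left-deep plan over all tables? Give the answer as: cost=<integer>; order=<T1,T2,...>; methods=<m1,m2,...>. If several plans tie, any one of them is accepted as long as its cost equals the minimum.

Selinger DP (subsets sized 1..n):
  {C}: scan cost=100, card=100
  {B}: scan cost=60, card=60
  {A}: scan cost=250, card=250
  {BC}: card=3000; try (B,hash)→920, (C,merge)→1280, (B,merge)→1320, (C,hash)→1520, (C,nl_idx)→3480, (B,nl_idx)→3700 …(+2); best=920 via (B,hash)
  {AB}: card=500; try (B,hash)→1220, (B,nl_idx)→2250, (A,merge)→2730, (B,merge)→2920, (A,hash)→4120, (A,nl)→15060 …(+1); best=1220 via (B,hash)
  {ABC}: card=25000; try (C,hash)→3120, (C,merge)→7020, (A,hash)→7920, (C,nl_idx)→29720, (A,merge)→42170, (C,nl)→51220 …(+1); best=3120 via (C,hash)

cost=3120; order=A,B,C; methods=hash,hash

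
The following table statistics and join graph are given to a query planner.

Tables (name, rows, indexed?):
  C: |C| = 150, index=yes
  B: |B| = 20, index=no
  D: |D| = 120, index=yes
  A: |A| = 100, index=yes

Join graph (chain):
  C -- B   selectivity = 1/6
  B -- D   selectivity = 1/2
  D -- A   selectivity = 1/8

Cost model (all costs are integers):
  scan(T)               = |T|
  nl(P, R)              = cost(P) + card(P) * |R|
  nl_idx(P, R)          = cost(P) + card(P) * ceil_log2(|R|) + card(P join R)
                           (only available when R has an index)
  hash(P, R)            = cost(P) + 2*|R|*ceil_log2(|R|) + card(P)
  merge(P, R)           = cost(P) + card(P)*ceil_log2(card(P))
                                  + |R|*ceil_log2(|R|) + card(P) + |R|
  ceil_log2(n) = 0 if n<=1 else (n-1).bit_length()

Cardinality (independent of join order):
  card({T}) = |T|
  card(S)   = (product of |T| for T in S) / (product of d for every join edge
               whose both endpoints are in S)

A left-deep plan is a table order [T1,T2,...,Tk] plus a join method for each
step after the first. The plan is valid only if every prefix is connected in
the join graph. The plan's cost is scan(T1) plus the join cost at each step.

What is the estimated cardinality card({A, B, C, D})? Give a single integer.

Tables in S: A(100), B(20), C(150), D(120)
Edges inside S: C-B(d=6), B-D(d=2), D-A(d=8)
numerator = 100 * 20 * 150 * 120 = 36000000
denominator = 6 * 2 * 8 = 96
card(S) = 36000000 / 96 = 375000

375000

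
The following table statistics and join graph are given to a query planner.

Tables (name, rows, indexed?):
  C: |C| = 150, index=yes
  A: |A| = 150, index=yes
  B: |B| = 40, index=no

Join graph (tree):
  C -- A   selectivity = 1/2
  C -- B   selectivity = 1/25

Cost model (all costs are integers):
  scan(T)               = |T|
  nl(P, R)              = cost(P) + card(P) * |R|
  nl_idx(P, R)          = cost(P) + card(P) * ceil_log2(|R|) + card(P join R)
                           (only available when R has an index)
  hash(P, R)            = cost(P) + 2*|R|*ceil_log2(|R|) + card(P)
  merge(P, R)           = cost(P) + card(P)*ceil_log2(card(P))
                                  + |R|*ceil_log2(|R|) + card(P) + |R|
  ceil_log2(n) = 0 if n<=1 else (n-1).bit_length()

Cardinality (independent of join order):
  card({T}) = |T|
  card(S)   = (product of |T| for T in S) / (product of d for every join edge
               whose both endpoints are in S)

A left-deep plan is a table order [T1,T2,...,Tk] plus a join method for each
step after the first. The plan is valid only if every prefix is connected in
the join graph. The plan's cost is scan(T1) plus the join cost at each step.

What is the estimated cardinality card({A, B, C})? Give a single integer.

18000

Tables in S: A(150), B(40), C(150)
Edges inside S: C-A(d=2), C-B(d=25)
numerator = 150 * 40 * 150 = 900000
denominator = 2 * 25 = 50
card(S) = 900000 / 50 = 18000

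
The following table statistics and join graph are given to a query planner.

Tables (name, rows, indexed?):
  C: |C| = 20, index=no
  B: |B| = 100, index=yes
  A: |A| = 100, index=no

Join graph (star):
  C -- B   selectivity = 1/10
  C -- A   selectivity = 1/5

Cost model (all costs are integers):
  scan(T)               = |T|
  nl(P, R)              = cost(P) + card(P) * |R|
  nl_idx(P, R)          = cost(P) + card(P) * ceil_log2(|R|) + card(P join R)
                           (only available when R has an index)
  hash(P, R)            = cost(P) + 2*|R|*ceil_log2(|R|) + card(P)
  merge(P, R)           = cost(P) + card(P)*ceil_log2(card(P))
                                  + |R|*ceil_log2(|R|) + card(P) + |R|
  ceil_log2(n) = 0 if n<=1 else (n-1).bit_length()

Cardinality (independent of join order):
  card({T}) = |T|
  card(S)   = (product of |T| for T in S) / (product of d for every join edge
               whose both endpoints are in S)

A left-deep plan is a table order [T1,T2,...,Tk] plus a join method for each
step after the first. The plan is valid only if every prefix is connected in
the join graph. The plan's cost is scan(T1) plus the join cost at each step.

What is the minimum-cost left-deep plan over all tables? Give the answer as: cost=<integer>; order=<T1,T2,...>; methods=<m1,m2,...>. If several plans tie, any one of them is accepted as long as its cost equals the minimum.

Selinger DP (subsets sized 1..n):
  {C}: scan cost=20, card=20
  {B}: scan cost=100, card=100
  {A}: scan cost=100, card=100
  {BC}: card=200; try (B,nl_idx)→360, (C,hash)→400, (B,merge)→940, (C,merge)→1020, (B,hash)→1440, (B,nl)→2020 …(+1); best=360 via (B,nl_idx)
  {AC}: card=400; try (C,hash)→400, (A,merge)→940, (C,merge)→1020, (A,hash)→1440, (A,nl)→2020, (C,nl)→2100; best=400 via (C,hash)
  {ABC}: card=4000; try (A,hash)→1960, (B,hash)→2200, (A,merge)→2960, (B,merge)→5200, (B,nl_idx)→7200, (A,nl)→20360 …(+1); best=1960 via (A,hash)

cost=1960; order=C,B,A; methods=nl_idx,hash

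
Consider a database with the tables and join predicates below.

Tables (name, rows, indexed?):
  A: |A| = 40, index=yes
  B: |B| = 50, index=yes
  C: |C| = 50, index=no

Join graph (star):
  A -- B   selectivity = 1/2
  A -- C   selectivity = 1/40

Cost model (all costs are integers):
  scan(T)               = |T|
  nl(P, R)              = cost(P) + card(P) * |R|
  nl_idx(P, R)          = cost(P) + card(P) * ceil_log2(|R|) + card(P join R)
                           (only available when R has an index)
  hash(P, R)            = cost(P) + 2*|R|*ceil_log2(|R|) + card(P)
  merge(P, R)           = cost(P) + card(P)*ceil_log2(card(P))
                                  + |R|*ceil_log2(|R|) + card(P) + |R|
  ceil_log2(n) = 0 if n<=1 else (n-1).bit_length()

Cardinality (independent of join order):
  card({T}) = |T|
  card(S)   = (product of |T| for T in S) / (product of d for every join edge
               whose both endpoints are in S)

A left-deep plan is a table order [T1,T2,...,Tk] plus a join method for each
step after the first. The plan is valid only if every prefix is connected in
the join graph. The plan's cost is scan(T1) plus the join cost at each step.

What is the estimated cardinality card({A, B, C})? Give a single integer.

Tables in S: A(40), B(50), C(50)
Edges inside S: A-B(d=2), A-C(d=40)
numerator = 40 * 50 * 50 = 100000
denominator = 2 * 40 = 80
card(S) = 100000 / 80 = 1250

1250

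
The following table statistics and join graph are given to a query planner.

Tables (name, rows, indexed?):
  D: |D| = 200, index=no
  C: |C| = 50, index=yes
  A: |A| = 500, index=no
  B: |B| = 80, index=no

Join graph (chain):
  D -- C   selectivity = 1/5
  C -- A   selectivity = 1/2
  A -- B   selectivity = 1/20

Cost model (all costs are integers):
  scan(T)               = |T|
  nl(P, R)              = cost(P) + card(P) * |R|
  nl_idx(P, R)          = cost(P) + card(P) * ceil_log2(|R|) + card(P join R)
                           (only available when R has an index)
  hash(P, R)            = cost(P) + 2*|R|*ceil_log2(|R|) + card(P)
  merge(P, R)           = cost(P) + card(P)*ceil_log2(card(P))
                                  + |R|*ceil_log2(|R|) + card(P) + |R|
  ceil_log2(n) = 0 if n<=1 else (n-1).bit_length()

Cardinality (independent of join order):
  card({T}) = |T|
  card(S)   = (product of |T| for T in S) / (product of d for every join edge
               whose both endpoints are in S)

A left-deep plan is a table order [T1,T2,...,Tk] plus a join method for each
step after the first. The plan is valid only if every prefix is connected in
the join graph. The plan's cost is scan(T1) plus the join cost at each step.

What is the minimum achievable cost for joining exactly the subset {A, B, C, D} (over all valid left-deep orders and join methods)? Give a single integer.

Selinger DP over subsets of {A,B,C,D}:
  {D}: scan cost=200, card=200
  {C}: scan cost=50, card=50
  {A}: scan cost=500, card=500
  {B}: scan cost=80, card=80
  {CD}: card=2000; try (C,hash)→1000, (D,merge)→2200, (C,merge)→2350, (D,hash)→3300, (C,nl_idx)→3400, (D,nl)→10050 …(+1); best=1000 via (C,hash)
  {AC}: card=12500; try (C,hash)→1600, (A,merge)→5400, (C,merge)→5850, (A,hash)→9100, (C,nl_idx)→16000, (A,nl)→25050 …(+1); best=1600 via (C,hash)
  {AB}: card=2000; try (B,hash)→2120, (A,merge)→5720, (B,merge)→6140, (A,hash)→9160, (A,nl)→40080, (B,nl)→40500; best=2120 via (B,hash)
  {ACD}: card=500000; try (A,hash)→12000, (D,hash)→17300, (A,merge)→30000, (D,merge)→190900, (A,nl)→1001000, (D,nl)→2501600; best=12000 via (A,hash)
  {ABC}: card=50000; try (C,hash)→4720, (B,hash)→15220, (C,merge)→26470, (C,nl_idx)→64120, (C,nl)→102120, (B,merge)→189740 …(+1); best=4720 via (C,hash)
  {ABCD}: card=2000000; try (D,hash)→57920, (B,hash)→513120, (D,merge)→856520, (D,nl)→10004720, (B,merge)→10012640, (B,nl)→40012000; best=57920 via (D,hash)

57920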